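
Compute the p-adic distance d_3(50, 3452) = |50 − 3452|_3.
d_3(50, 3452) = 1/243

Step 1 — x − y = 50 − 3452 = -3402. Step 2 — v_3(-3402) = 5 (factor: -3402 = −(3^5 · 14); the sign does not affect v_p). Step 3 — |x − y|_3 = 3^{-5} = 1/243.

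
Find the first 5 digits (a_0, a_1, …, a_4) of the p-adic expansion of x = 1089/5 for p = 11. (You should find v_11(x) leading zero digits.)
(a_0, …, a_4) = (0, 0, 4, 2, 2)

v_11(1089/5) = 2, so a_0 = ... = a_1 = 0. Factor out: x = 11^2 · u with u = 9/5 a unit in ℤ_11. Expand u iteratively via a_{v+i} = u_i mod 11, u_{i+1} = (u_i − a_{v+i})/11:
  u_0 = 9/5;  a_2 = 4;  u_1 = (u_0 − 4)/11 = -1/5
  u_1 = -1/5;  a_3 = 2;  u_2 = (u_1 − 2)/11 = -1/5
  u_2 = -1/5;  a_4 = 2;  u_3 = (u_2 − 2)/11 = -1/5
Digits: (0, 0, 4, 2, 2).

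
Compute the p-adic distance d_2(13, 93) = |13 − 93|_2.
d_2(13, 93) = 1/16

Step 1 — x − y = 13 − 93 = -80. Step 2 — v_2(-80) = 4 (factor: -80 = −(2^4 · 5); the sign does not affect v_p). Step 3 — |x − y|_2 = 2^{-4} = 1/16.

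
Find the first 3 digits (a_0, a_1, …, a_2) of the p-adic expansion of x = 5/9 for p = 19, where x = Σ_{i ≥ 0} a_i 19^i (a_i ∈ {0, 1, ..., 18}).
(a_0, …, a_2) = (9, 8, 8)

v_19(5/9) = 0 (numerator and denominator both coprime to 19), so x ∈ ℤ_19^×. Compute digits iteratively via a_i = x_i mod 19, x_{i+1} = (x_i − a_i)/19, with x_0 = x:
  x_0 = 5/9;  a_0 = 9;  x_1 = (x_0 − 9)/19 = -4/9
  x_1 = -4/9;  a_1 = 8;  x_2 = (x_1 − 8)/19 = -4/9
  x_2 = -4/9;  a_2 = 8;  x_3 = (x_2 − 8)/19 = -4/9
Digits: (9, 8, 8).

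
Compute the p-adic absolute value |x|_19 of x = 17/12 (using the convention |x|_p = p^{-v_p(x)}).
|17/12|_19 = 1

Step 1 — compute v_19(x) by factoring powers of 19 out of the numerator and denominator: v_19(17/12) = 0. Step 2 — apply |x|_p = p^{-v_p(x)} = 19^{0} = 1.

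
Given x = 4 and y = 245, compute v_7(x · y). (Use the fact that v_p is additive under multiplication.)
v_7(980) = 2

v_p(x) = 0 (factor: 4 = 7^0 · 4); v_p(y) = 2 (factor: 245 = 7^2 · 5). Additivity: v_p(xy) = v_p(x) + v_p(y) = 0 + 2 = 2. (Direct check: xy = 980 = 7^2 · (20).)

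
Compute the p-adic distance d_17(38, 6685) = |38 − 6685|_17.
d_17(38, 6685) = 1/289

Step 1 — x − y = 38 − 6685 = -6647. Step 2 — v_17(-6647) = 2 (factor: -6647 = −(17^2 · 23); the sign does not affect v_p). Step 3 — |x − y|_17 = 17^{-2} = 1/289.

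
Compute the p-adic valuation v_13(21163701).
v_13(21163701) = 5

v_13(n) is the largest exponent k such that 13^k divides n. Factor out: 21163701 = 13^5 · 57. (Sign doesn't affect v_p.) So v_13(21163701) = 5.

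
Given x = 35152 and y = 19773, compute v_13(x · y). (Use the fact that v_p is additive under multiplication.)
v_13(695060496) = 6

v_p(x) = 3 (factor: 35152 = 13^3 · 16); v_p(y) = 3 (factor: 19773 = 13^3 · 9). Additivity: v_p(xy) = v_p(x) + v_p(y) = 3 + 3 = 6. (Direct check: xy = 695060496 = 13^6 · (144).)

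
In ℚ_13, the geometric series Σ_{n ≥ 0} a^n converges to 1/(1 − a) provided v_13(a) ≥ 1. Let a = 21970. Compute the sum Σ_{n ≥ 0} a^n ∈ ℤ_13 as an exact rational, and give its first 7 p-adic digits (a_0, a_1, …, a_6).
Σ a^n = 1/(1 − a) = -1/21969;  first 7 digits = (1, 0, 0, 10, 0, 0, 9)

v_13(a) = 3 ≥ 1, so the series converges in ℤ_13 to 1/(1 − a) = 1/(1 − 21970) = -1/21969. Expand this rational in ℤ_13: compute digits iteratively via d_i = x_i mod 13, x_{i+1} = (x_i − d_i)/13. The first 7 digits are (1, 0, 0, 10, 0, 0, 9).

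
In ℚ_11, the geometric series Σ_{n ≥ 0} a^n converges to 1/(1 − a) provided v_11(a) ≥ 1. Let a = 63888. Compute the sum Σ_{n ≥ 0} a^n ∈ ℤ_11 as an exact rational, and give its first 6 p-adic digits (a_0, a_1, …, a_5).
Σ a^n = 1/(1 − a) = -1/63887;  first 6 digits = (1, 0, 0, 4, 4, 0)

v_11(a) = 3 ≥ 1, so the series converges in ℤ_11 to 1/(1 − a) = 1/(1 − 63888) = -1/63887. Expand this rational in ℤ_11: compute digits iteratively via d_i = x_i mod 11, x_{i+1} = (x_i − d_i)/11. The first 6 digits are (1, 0, 0, 4, 4, 0).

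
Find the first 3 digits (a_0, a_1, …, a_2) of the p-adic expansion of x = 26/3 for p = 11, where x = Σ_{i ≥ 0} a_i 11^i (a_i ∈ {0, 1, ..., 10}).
(a_0, …, a_2) = (5, 4, 7)

v_11(26/3) = 0 (numerator and denominator both coprime to 11), so x ∈ ℤ_11^×. Compute digits iteratively via a_i = x_i mod 11, x_{i+1} = (x_i − a_i)/11, with x_0 = x:
  x_0 = 26/3;  a_0 = 5;  x_1 = (x_0 − 5)/11 = 1/3
  x_1 = 1/3;  a_1 = 4;  x_2 = (x_1 − 4)/11 = -1/3
  x_2 = -1/3;  a_2 = 7;  x_3 = (x_2 − 7)/11 = -2/3
Digits: (5, 4, 7).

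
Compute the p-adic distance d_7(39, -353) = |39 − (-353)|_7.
d_7(39, -353) = 1/49

Step 1 — x − y = 39 − (-353) = 392. Step 2 — v_7(392) = 2 (factor: 392 = (7^2 · 8); the sign does not affect v_p). Step 3 — |x − y|_7 = 7^{-2} = 1/49.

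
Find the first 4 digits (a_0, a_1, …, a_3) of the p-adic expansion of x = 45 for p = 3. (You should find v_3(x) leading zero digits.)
(a_0, …, a_3) = (0, 0, 2, 1)

v_3(45) = 2, so a_0 = ... = a_1 = 0. Factor out: x = 3^2 · u with u = 5 a unit in ℤ_3. Expand u iteratively via a_{v+i} = u_i mod 3, u_{i+1} = (u_i − a_{v+i})/3:
  u_0 = 5;  a_2 = 2;  u_1 = (u_0 − 2)/3 = 1
  u_1 = 1;  a_3 = 1;  u_2 = (u_1 − 1)/3 = 0
Digits: (0, 0, 2, 1).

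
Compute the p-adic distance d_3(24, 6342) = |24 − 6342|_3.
d_3(24, 6342) = 1/243

Step 1 — x − y = 24 − 6342 = -6318. Step 2 — v_3(-6318) = 5 (factor: -6318 = −(3^5 · 26); the sign does not affect v_p). Step 3 — |x − y|_3 = 3^{-5} = 1/243.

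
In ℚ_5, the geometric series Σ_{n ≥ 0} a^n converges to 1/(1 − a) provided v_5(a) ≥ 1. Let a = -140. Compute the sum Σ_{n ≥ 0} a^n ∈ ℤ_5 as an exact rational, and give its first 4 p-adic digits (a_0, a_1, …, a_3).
Σ a^n = 1/(1 − a) = 1/141;  first 4 digits = (1, 2, 3, 3)

v_5(a) = 1 ≥ 1, so the series converges in ℤ_5 to 1/(1 − a) = 1/(1 − (-140)) = 1/141. Expand this rational in ℤ_5: compute digits iteratively via d_i = x_i mod 5, x_{i+1} = (x_i − d_i)/5. The first 4 digits are (1, 2, 3, 3).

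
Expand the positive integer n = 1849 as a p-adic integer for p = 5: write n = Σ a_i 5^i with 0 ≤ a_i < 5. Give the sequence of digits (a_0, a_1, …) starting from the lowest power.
(a_0, a_1, …) = (4, 4, 3, 4, 2)

Repeated division by 5 gives the digits low-to-high: 1849 = 4 + 4·5^1 + 3·5^2 + 4·5^3 + 2·5^4. Digit sequence: (4, 4, 3, 4, 2).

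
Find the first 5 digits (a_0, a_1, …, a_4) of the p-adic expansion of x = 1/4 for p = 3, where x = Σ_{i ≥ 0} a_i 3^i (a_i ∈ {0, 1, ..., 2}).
(a_0, …, a_4) = (1, 2, 0, 2, 0)

v_3(1/4) = 0 (numerator and denominator both coprime to 3), so x ∈ ℤ_3^×. Compute digits iteratively via a_i = x_i mod 3, x_{i+1} = (x_i − a_i)/3, with x_0 = x:
  x_0 = 1/4;  a_0 = 1;  x_1 = (x_0 − 1)/3 = -1/4
  x_1 = -1/4;  a_1 = 2;  x_2 = (x_1 − 2)/3 = -3/4
  x_2 = -3/4;  a_2 = 0;  x_3 = (x_2 − 0)/3 = -1/4
  x_3 = -1/4;  a_3 = 2;  x_4 = (x_3 − 2)/3 = -3/4
  x_4 = -3/4;  a_4 = 0;  x_5 = (x_4 − 0)/3 = -1/4
Digits: (1, 2, 0, 2, 0).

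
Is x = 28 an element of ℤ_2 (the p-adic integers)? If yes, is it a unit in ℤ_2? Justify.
x ∈ ℤ_2 but not a unit; v_2(x) = 2 > 0

ℤ_2 = {x ∈ ℚ_2 : v_2(x) ≥ 0} and ℤ_2^× = {x ∈ ℤ_2 : v_2(x) = 0}. Here v_2(28) = v_2(num) − v_2(den) = 2; compare against these criteria.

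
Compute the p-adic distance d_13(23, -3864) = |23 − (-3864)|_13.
d_13(23, -3864) = 1/169

Step 1 — x − y = 23 − (-3864) = 3887. Step 2 — v_13(3887) = 2 (factor: 3887 = (13^2 · 23); the sign does not affect v_p). Step 3 — |x − y|_13 = 13^{-2} = 1/169.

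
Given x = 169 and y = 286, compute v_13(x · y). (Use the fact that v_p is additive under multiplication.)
v_13(48334) = 3

v_p(x) = 2 (factor: 169 = 13^2 · 1); v_p(y) = 1 (factor: 286 = 13^1 · 22). Additivity: v_p(xy) = v_p(x) + v_p(y) = 2 + 1 = 3. (Direct check: xy = 48334 = 13^3 · (22).)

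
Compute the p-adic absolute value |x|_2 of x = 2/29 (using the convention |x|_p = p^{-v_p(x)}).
|2/29|_2 = 1/2

Step 1 — compute v_2(x) by factoring powers of 2 out of the numerator and denominator: v_2(2/29) = 1. Step 2 — apply |x|_p = p^{-v_p(x)} = 2^{-1} = 1/2.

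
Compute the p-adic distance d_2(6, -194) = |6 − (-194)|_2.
d_2(6, -194) = 1/8

Step 1 — x − y = 6 − (-194) = 200. Step 2 — v_2(200) = 3 (factor: 200 = (2^3 · 25); the sign does not affect v_p). Step 3 — |x − y|_2 = 2^{-3} = 1/8.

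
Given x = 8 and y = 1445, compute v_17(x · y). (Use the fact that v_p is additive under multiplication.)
v_17(11560) = 2

v_p(x) = 0 (factor: 8 = 17^0 · 8); v_p(y) = 2 (factor: 1445 = 17^2 · 5). Additivity: v_p(xy) = v_p(x) + v_p(y) = 0 + 2 = 2. (Direct check: xy = 11560 = 17^2 · (40).)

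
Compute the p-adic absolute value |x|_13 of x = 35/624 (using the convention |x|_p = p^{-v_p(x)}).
|35/624|_13 = 13

Step 1 — compute v_13(x) by factoring powers of 13 out of the numerator and denominator: v_13(35/624) = -1. Step 2 — apply |x|_p = p^{-v_p(x)} = 13^{1} = 13.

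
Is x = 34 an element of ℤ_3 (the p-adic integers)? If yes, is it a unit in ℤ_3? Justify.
x ∈ ℤ_3^× (unit); v_3(x) = 0

ℤ_3 = {x ∈ ℚ_3 : v_3(x) ≥ 0} and ℤ_3^× = {x ∈ ℤ_3 : v_3(x) = 0}. Here v_3(34) = v_3(num) − v_3(den) = 0; compare against these criteria.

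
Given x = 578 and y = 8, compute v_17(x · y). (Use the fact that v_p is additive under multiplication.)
v_17(4624) = 2

v_p(x) = 2 (factor: 578 = 17^2 · 2); v_p(y) = 0 (factor: 8 = 17^0 · 8). Additivity: v_p(xy) = v_p(x) + v_p(y) = 2 + 0 = 2. (Direct check: xy = 4624 = 17^2 · (16).)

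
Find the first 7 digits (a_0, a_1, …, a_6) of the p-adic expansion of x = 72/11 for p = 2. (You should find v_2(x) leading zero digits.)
(a_0, …, a_6) = (0, 0, 0, 1, 1, 0, 1)

v_2(72/11) = 3, so a_0 = ... = a_2 = 0. Factor out: x = 2^3 · u with u = 9/11 a unit in ℤ_2. Expand u iteratively via a_{v+i} = u_i mod 2, u_{i+1} = (u_i − a_{v+i})/2:
  u_0 = 9/11;  a_3 = 1;  u_1 = (u_0 − 1)/2 = -1/11
  u_1 = -1/11;  a_4 = 1;  u_2 = (u_1 − 1)/2 = -6/11
  u_2 = -6/11;  a_5 = 0;  u_3 = (u_2 − 0)/2 = -3/11
  u_3 = -3/11;  a_6 = 1;  u_4 = (u_3 − 1)/2 = -7/11
Digits: (0, 0, 0, 1, 1, 0, 1).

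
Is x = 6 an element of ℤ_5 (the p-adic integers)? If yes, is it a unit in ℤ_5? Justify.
x ∈ ℤ_5^× (unit); v_5(x) = 0

ℤ_5 = {x ∈ ℚ_5 : v_5(x) ≥ 0} and ℤ_5^× = {x ∈ ℤ_5 : v_5(x) = 0}. Here v_5(6) = v_5(num) − v_5(den) = 0; compare against these criteria.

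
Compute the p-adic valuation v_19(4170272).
v_19(4170272) = 4

v_19(n) is the largest exponent k such that 19^k divides n. Factor out: 4170272 = 19^4 · 32. (Sign doesn't affect v_p.) So v_19(4170272) = 4.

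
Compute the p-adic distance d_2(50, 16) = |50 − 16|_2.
d_2(50, 16) = 1/2

Step 1 — x − y = 50 − 16 = 34. Step 2 — v_2(34) = 1 (factor: 34 = (2^1 · 17); the sign does not affect v_p). Step 3 — |x − y|_2 = 2^{-1} = 1/2.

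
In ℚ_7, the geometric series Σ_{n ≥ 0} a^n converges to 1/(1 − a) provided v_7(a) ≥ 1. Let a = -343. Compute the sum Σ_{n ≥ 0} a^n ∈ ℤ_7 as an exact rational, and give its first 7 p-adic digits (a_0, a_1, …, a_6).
Σ a^n = 1/(1 − a) = 1/344;  first 7 digits = (1, 0, 0, 6, 6, 6, 0)

v_7(a) = 3 ≥ 1, so the series converges in ℤ_7 to 1/(1 − a) = 1/(1 − (-343)) = 1/344. Expand this rational in ℤ_7: compute digits iteratively via d_i = x_i mod 7, x_{i+1} = (x_i − d_i)/7. The first 7 digits are (1, 0, 0, 6, 6, 6, 0).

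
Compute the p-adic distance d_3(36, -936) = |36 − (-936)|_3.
d_3(36, -936) = 1/243

Step 1 — x − y = 36 − (-936) = 972. Step 2 — v_3(972) = 5 (factor: 972 = (3^5 · 4); the sign does not affect v_p). Step 3 — |x − y|_3 = 3^{-5} = 1/243.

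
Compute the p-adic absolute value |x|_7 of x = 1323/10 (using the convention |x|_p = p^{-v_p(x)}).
|1323/10|_7 = 1/49

Step 1 — compute v_7(x) by factoring powers of 7 out of the numerator and denominator: v_7(1323/10) = 2. Step 2 — apply |x|_p = p^{-v_p(x)} = 7^{-2} = 1/49.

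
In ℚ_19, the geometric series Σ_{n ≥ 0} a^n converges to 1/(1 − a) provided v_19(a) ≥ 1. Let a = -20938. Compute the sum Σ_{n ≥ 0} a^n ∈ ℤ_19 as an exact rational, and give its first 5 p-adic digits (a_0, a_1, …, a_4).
Σ a^n = 1/(1 − a) = 1/20939;  first 5 digits = (1, 0, 18, 15, 0)

v_19(a) = 2 ≥ 1, so the series converges in ℤ_19 to 1/(1 − a) = 1/(1 − (-20938)) = 1/20939. Expand this rational in ℤ_19: compute digits iteratively via d_i = x_i mod 19, x_{i+1} = (x_i − d_i)/19. The first 5 digits are (1, 0, 18, 15, 0).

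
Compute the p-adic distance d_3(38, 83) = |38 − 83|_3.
d_3(38, 83) = 1/9

Step 1 — x − y = 38 − 83 = -45. Step 2 — v_3(-45) = 2 (factor: -45 = −(3^2 · 5); the sign does not affect v_p). Step 3 — |x − y|_3 = 3^{-2} = 1/9.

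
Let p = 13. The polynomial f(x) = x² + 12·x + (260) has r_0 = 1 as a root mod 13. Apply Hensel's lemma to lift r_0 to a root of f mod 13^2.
r_1 = 66 (mod 169)

Hensel: r_{i+1} = r_i − f(r_i)·(f′(r_i))^{-1} mod 13^{i+2}, f′(x) = 2x + 12. Iterate:
  r_0 = 1 (mod 13)
  r_1 = 66 (mod 169)
Final: r = 66 satisfies f(r) ≡ 0 mod 13^2.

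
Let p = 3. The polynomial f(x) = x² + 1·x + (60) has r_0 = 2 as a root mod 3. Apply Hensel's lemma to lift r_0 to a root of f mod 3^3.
r_2 = 14 (mod 27)

Hensel: r_{i+1} = r_i − f(r_i)·(f′(r_i))^{-1} mod 3^{i+2}, f′(x) = 2x + 1. Iterate:
  r_0 = 2 (mod 3)
  r_1 = 5 (mod 9)
  r_2 = 14 (mod 27)
Final: r = 14 satisfies f(r) ≡ 0 mod 3^3.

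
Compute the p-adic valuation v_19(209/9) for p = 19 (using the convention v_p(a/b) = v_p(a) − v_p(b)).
v_19(209/9) = 1

Factor powers of 19 from the numerator and denominator of the reduced fraction: 209 = 19^1 · 11 and 9 = 19^0 · 9. Apply v_p(a/b) = v_p(a) − v_p(b): v_19(209/9) = 1 − 0 = 1.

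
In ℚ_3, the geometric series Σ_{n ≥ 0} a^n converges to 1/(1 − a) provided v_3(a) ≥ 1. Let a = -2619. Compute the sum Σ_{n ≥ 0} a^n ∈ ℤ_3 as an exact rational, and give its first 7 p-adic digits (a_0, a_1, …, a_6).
Σ a^n = 1/(1 − a) = 1/2620;  first 7 digits = (1, 0, 0, 2, 0, 1, 0)

v_3(a) = 3 ≥ 1, so the series converges in ℤ_3 to 1/(1 − a) = 1/(1 − (-2619)) = 1/2620. Expand this rational in ℤ_3: compute digits iteratively via d_i = x_i mod 3, x_{i+1} = (x_i − d_i)/3. The first 7 digits are (1, 0, 0, 2, 0, 1, 0).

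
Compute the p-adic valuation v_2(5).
v_2(5) = 0

v_2(n) is the largest exponent k such that 2^k divides n. Factor out: 5 = 2^0 · 5. (Sign doesn't affect v_p.) So v_2(5) = 0.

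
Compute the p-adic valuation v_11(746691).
v_11(746691) = 4

v_11(n) is the largest exponent k such that 11^k divides n. Factor out: 746691 = 11^4 · 51. (Sign doesn't affect v_p.) So v_11(746691) = 4.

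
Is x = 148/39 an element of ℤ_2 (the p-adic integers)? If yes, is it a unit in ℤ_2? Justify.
x ∈ ℤ_2 but not a unit; v_2(x) = 2 > 0

ℤ_2 = {x ∈ ℚ_2 : v_2(x) ≥ 0} and ℤ_2^× = {x ∈ ℤ_2 : v_2(x) = 0}. Here v_2(148/39) = v_2(num) − v_2(den) = 2; compare against these criteria.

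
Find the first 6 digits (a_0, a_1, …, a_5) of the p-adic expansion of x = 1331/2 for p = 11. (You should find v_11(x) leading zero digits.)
(a_0, …, a_5) = (0, 0, 0, 6, 5, 5)

v_11(1331/2) = 3, so a_0 = ... = a_2 = 0. Factor out: x = 11^3 · u with u = 1/2 a unit in ℤ_11. Expand u iteratively via a_{v+i} = u_i mod 11, u_{i+1} = (u_i − a_{v+i})/11:
  u_0 = 1/2;  a_3 = 6;  u_1 = (u_0 − 6)/11 = -1/2
  u_1 = -1/2;  a_4 = 5;  u_2 = (u_1 − 5)/11 = -1/2
  u_2 = -1/2;  a_5 = 5;  u_3 = (u_2 − 5)/11 = -1/2
Digits: (0, 0, 0, 6, 5, 5).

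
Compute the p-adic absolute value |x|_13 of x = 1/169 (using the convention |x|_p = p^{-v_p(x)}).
|1/169|_13 = 169

Step 1 — compute v_13(x) by factoring powers of 13 out of the numerator and denominator: v_13(1/169) = -2. Step 2 — apply |x|_p = p^{-v_p(x)} = 13^{2} = 169.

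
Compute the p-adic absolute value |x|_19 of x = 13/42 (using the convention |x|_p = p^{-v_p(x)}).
|13/42|_19 = 1

Step 1 — compute v_19(x) by factoring powers of 19 out of the numerator and denominator: v_19(13/42) = 0. Step 2 — apply |x|_p = p^{-v_p(x)} = 19^{0} = 1.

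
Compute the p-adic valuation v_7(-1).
v_7(-1) = 0

v_7(n) is the largest exponent k such that 7^k divides n. Factor out: -1 = -7^0 · 1. (Sign doesn't affect v_p.) So v_7(-1) = 0.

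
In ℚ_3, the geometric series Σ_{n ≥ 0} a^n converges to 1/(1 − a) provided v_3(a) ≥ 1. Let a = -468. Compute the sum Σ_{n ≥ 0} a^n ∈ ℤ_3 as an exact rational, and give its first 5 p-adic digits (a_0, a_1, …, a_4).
Σ a^n = 1/(1 − a) = 1/469;  first 5 digits = (1, 0, 2, 0, 1)

v_3(a) = 2 ≥ 1, so the series converges in ℤ_3 to 1/(1 − a) = 1/(1 − (-468)) = 1/469. Expand this rational in ℤ_3: compute digits iteratively via d_i = x_i mod 3, x_{i+1} = (x_i − d_i)/3. The first 5 digits are (1, 0, 2, 0, 1).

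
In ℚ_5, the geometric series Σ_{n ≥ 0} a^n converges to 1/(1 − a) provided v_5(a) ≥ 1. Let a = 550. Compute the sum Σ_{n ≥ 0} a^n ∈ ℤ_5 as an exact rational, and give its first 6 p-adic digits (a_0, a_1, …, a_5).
Σ a^n = 1/(1 − a) = -1/549;  first 6 digits = (1, 0, 2, 4, 4, 1)

v_5(a) = 2 ≥ 1, so the series converges in ℤ_5 to 1/(1 − a) = 1/(1 − 550) = -1/549. Expand this rational in ℤ_5: compute digits iteratively via d_i = x_i mod 5, x_{i+1} = (x_i − d_i)/5. The first 6 digits are (1, 0, 2, 4, 4, 1).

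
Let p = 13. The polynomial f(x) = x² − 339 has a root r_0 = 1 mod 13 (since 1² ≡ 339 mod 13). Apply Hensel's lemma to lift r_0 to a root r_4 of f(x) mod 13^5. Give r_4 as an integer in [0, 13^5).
r_4 = 171536 (mod 371293)

Hensel's recurrence: r_{i+1} = r_i − f(r_i)·(f′(r_i))^{-1} mod 13^{i+2}, with f′(x) = 2x. Iterate:
  r_0 = 1 (mod 13)
  r_1 = 1 (mod 169)
  r_2 = 170 (mod 2197)
  r_3 = 170 (mod 28561)
  r_4 = 171536 (mod 371293)
Final: r_4 = 171536, and one checks f(r_4) ≡ 0 mod 13^5.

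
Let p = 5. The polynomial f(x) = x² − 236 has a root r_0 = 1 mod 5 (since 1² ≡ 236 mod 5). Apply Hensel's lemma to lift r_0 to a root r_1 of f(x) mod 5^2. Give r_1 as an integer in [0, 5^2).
r_1 = 6 (mod 25)

Hensel's recurrence: r_{i+1} = r_i − f(r_i)·(f′(r_i))^{-1} mod 5^{i+2}, with f′(x) = 2x. Iterate:
  r_0 = 1 (mod 5)
  r_1 = 6 (mod 25)
Final: r_1 = 6, and one checks f(r_1) ≡ 0 mod 5^2.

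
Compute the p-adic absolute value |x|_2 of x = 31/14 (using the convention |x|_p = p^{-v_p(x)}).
|31/14|_2 = 2

Step 1 — compute v_2(x) by factoring powers of 2 out of the numerator and denominator: v_2(31/14) = -1. Step 2 — apply |x|_p = p^{-v_p(x)} = 2^{1} = 2.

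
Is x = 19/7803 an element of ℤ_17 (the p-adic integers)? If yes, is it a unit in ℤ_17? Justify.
x ∉ ℤ_17 (v_17(x) = -2 < 0)

ℤ_17 = {x ∈ ℚ_17 : v_17(x) ≥ 0} and ℤ_17^× = {x ∈ ℤ_17 : v_17(x) = 0}. Here v_17(19/7803) = v_17(num) − v_17(den) = -2; compare against these criteria.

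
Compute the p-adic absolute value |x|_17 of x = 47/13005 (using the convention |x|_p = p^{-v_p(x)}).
|47/13005|_17 = 289

Step 1 — compute v_17(x) by factoring powers of 17 out of the numerator and denominator: v_17(47/13005) = -2. Step 2 — apply |x|_p = p^{-v_p(x)} = 17^{2} = 289.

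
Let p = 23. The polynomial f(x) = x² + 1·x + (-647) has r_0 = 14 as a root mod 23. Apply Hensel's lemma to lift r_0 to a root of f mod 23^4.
r_3 = 74235 (mod 279841)

Hensel: r_{i+1} = r_i − f(r_i)·(f′(r_i))^{-1} mod 23^{i+2}, f′(x) = 2x + 1. Iterate:
  r_0 = 14 (mod 23)
  r_1 = 175 (mod 529)
  r_2 = 1233 (mod 12167)
  r_3 = 74235 (mod 279841)
Final: r = 74235 satisfies f(r) ≡ 0 mod 23^4.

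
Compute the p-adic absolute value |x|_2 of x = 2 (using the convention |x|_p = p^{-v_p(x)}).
|2|_2 = 1/2

Step 1 — compute v_2(x) by factoring powers of 2 out of the numerator and denominator: v_2(2) = 1. Step 2 — apply |x|_p = p^{-v_p(x)} = 2^{-1} = 1/2.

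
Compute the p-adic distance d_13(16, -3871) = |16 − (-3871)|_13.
d_13(16, -3871) = 1/169

Step 1 — x − y = 16 − (-3871) = 3887. Step 2 — v_13(3887) = 2 (factor: 3887 = (13^2 · 23); the sign does not affect v_p). Step 3 — |x − y|_13 = 13^{-2} = 1/169.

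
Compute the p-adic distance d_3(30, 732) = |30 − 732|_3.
d_3(30, 732) = 1/27

Step 1 — x − y = 30 − 732 = -702. Step 2 — v_3(-702) = 3 (factor: -702 = −(3^3 · 26); the sign does not affect v_p). Step 3 — |x − y|_3 = 3^{-3} = 1/27.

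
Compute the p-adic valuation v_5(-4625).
v_5(-4625) = 3

v_5(n) is the largest exponent k such that 5^k divides n. Factor out: -4625 = -5^3 · 37. (Sign doesn't affect v_p.) So v_5(-4625) = 3.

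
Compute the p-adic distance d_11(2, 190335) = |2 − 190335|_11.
d_11(2, 190335) = 1/14641

Step 1 — x − y = 2 − 190335 = -190333. Step 2 — v_11(-190333) = 4 (factor: -190333 = −(11^4 · 13); the sign does not affect v_p). Step 3 — |x − y|_11 = 11^{-4} = 1/14641.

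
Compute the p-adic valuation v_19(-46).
v_19(-46) = 0

v_19(n) is the largest exponent k such that 19^k divides n. Factor out: -46 = -19^0 · 46. (Sign doesn't affect v_p.) So v_19(-46) = 0.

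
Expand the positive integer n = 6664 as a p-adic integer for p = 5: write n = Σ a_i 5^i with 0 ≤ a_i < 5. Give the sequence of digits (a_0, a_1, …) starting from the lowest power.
(a_0, a_1, …) = (4, 2, 1, 3, 0, 2)

Repeated division by 5 gives the digits low-to-high: 6664 = 4 + 2·5^1 + 1·5^2 + 3·5^3 + 2·5^5. Digit sequence: (4, 2, 1, 3, 0, 2).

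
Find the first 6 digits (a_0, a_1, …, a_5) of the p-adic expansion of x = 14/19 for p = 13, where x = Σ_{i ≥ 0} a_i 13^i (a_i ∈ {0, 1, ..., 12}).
(a_0, …, a_5) = (11, 4, 1, 4, 12, 10)

v_13(14/19) = 0 (numerator and denominator both coprime to 13), so x ∈ ℤ_13^×. Compute digits iteratively via a_i = x_i mod 13, x_{i+1} = (x_i − a_i)/13, with x_0 = x:
  x_0 = 14/19;  a_0 = 11;  x_1 = (x_0 − 11)/13 = -15/19
  x_1 = -15/19;  a_1 = 4;  x_2 = (x_1 − 4)/13 = -7/19
  x_2 = -7/19;  a_2 = 1;  x_3 = (x_2 − 1)/13 = -2/19
  x_3 = -2/19;  a_3 = 4;  x_4 = (x_3 − 4)/13 = -6/19
  x_4 = -6/19;  a_4 = 12;  x_5 = (x_4 − 12)/13 = -18/19
  x_5 = -18/19;  a_5 = 10;  x_6 = (x_5 − 10)/13 = -16/19
Digits: (11, 4, 1, 4, 12, 10).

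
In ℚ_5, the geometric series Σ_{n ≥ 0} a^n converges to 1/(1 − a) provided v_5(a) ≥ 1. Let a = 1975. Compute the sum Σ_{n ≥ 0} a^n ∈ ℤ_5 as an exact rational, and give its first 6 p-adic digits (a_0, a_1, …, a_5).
Σ a^n = 1/(1 − a) = -1/1974;  first 6 digits = (1, 0, 4, 0, 4, 3)

v_5(a) = 2 ≥ 1, so the series converges in ℤ_5 to 1/(1 − a) = 1/(1 − 1975) = -1/1974. Expand this rational in ℤ_5: compute digits iteratively via d_i = x_i mod 5, x_{i+1} = (x_i − d_i)/5. The first 6 digits are (1, 0, 4, 0, 4, 3).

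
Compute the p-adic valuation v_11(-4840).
v_11(-4840) = 2

v_11(n) is the largest exponent k such that 11^k divides n. Factor out: -4840 = -11^2 · 40. (Sign doesn't affect v_p.) So v_11(-4840) = 2.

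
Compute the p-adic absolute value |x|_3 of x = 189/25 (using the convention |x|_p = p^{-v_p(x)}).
|189/25|_3 = 1/27

Step 1 — compute v_3(x) by factoring powers of 3 out of the numerator and denominator: v_3(189/25) = 3. Step 2 — apply |x|_p = p^{-v_p(x)} = 3^{-3} = 1/27.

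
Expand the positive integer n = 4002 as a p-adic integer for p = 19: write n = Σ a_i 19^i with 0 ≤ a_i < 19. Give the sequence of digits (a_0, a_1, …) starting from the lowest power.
(a_0, a_1, …) = (12, 1, 11)

Repeated division by 19 gives the digits low-to-high: 4002 = 12 + 1·19^1 + 11·19^2. Digit sequence: (12, 1, 11).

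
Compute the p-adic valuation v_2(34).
v_2(34) = 1

v_2(n) is the largest exponent k such that 2^k divides n. Factor out: 34 = 2^1 · 17. (Sign doesn't affect v_p.) So v_2(34) = 1.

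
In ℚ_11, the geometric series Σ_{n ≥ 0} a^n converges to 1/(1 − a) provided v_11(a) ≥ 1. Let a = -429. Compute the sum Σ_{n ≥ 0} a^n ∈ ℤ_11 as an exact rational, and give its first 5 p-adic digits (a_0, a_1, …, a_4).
Σ a^n = 1/(1 − a) = 1/430;  first 5 digits = (1, 5, 10, 9, 7)

v_11(a) = 1 ≥ 1, so the series converges in ℤ_11 to 1/(1 − a) = 1/(1 − (-429)) = 1/430. Expand this rational in ℤ_11: compute digits iteratively via d_i = x_i mod 11, x_{i+1} = (x_i − d_i)/11. The first 5 digits are (1, 5, 10, 9, 7).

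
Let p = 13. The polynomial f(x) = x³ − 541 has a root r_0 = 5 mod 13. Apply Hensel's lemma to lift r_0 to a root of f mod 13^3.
r_2 = 1838 (mod 2197)

Hensel: r_{i+1} = r_i − f(r_i)/f′(r_i) mod 13^{i+2}, where f′(x) = 3x². Iterate:
  r_0 = 5 (mod 13)
  r_1 = 148 (mod 169)
  r_2 = 1838 (mod 2197)
Final: r = 1838 with f(r) ≡ 0 mod 13^3.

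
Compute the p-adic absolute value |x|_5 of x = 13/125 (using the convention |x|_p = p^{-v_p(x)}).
|13/125|_5 = 125

Step 1 — compute v_5(x) by factoring powers of 5 out of the numerator and denominator: v_5(13/125) = -3. Step 2 — apply |x|_p = p^{-v_p(x)} = 5^{3} = 125.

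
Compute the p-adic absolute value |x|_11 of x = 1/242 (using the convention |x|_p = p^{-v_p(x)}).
|1/242|_11 = 121

Step 1 — compute v_11(x) by factoring powers of 11 out of the numerator and denominator: v_11(1/242) = -2. Step 2 — apply |x|_p = p^{-v_p(x)} = 11^{2} = 121.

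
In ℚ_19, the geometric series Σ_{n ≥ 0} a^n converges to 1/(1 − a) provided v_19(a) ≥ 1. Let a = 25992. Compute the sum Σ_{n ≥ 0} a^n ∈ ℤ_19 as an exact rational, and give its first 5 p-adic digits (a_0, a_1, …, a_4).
Σ a^n = 1/(1 − a) = -1/25991;  first 5 digits = (1, 0, 15, 3, 16)

v_19(a) = 2 ≥ 1, so the series converges in ℤ_19 to 1/(1 − a) = 1/(1 − 25992) = -1/25991. Expand this rational in ℤ_19: compute digits iteratively via d_i = x_i mod 19, x_{i+1} = (x_i − d_i)/19. The first 5 digits are (1, 0, 15, 3, 16).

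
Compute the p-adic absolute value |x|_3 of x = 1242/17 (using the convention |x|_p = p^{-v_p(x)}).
|1242/17|_3 = 1/27

Step 1 — compute v_3(x) by factoring powers of 3 out of the numerator and denominator: v_3(1242/17) = 3. Step 2 — apply |x|_p = p^{-v_p(x)} = 3^{-3} = 1/27.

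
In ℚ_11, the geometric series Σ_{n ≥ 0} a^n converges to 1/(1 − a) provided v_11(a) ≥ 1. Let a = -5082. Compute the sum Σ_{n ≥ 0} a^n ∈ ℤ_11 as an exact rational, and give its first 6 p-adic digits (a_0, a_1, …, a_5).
Σ a^n = 1/(1 − a) = 1/5083;  first 6 digits = (1, 0, 2, 7, 3, 6)

v_11(a) = 2 ≥ 1, so the series converges in ℤ_11 to 1/(1 − a) = 1/(1 − (-5082)) = 1/5083. Expand this rational in ℤ_11: compute digits iteratively via d_i = x_i mod 11, x_{i+1} = (x_i − d_i)/11. The first 6 digits are (1, 0, 2, 7, 3, 6).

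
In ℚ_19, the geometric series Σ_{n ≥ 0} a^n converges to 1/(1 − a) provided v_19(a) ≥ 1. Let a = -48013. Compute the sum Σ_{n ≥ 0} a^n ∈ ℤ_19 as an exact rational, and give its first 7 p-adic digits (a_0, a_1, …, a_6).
Σ a^n = 1/(1 − a) = 1/48014;  first 7 digits = (1, 0, 0, 12, 18, 18, 10)

v_19(a) = 3 ≥ 1, so the series converges in ℤ_19 to 1/(1 − a) = 1/(1 − (-48013)) = 1/48014. Expand this rational in ℤ_19: compute digits iteratively via d_i = x_i mod 19, x_{i+1} = (x_i − d_i)/19. The first 7 digits are (1, 0, 0, 12, 18, 18, 10).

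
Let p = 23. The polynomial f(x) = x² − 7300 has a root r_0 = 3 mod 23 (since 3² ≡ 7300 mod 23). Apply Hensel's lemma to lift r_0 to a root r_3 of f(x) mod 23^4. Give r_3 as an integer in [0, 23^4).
r_3 = 178874 (mod 279841)

Hensel's recurrence: r_{i+1} = r_i − f(r_i)·(f′(r_i))^{-1} mod 23^{i+2}, with f′(x) = 2x. Iterate:
  r_0 = 3 (mod 23)
  r_1 = 72 (mod 529)
  r_2 = 8536 (mod 12167)
  r_3 = 178874 (mod 279841)
Final: r_3 = 178874, and one checks f(r_3) ≡ 0 mod 23^4.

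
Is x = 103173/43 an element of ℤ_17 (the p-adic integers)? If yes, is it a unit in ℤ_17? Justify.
x ∈ ℤ_17 but not a unit; v_17(x) = 3 > 0

ℤ_17 = {x ∈ ℚ_17 : v_17(x) ≥ 0} and ℤ_17^× = {x ∈ ℤ_17 : v_17(x) = 0}. Here v_17(103173/43) = v_17(num) − v_17(den) = 3; compare against these criteria.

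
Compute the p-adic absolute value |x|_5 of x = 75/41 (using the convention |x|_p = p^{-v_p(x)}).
|75/41|_5 = 1/25

Step 1 — compute v_5(x) by factoring powers of 5 out of the numerator and denominator: v_5(75/41) = 2. Step 2 — apply |x|_p = p^{-v_p(x)} = 5^{-2} = 1/25.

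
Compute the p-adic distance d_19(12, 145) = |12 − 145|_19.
d_19(12, 145) = 1/19

Step 1 — x − y = 12 − 145 = -133. Step 2 — v_19(-133) = 1 (factor: -133 = −(19^1 · 7); the sign does not affect v_p). Step 3 — |x − y|_19 = 19^{-1} = 1/19.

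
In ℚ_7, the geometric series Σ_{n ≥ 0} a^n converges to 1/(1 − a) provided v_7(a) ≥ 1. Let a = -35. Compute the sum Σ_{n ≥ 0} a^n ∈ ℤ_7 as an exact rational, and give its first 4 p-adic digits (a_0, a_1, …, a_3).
Σ a^n = 1/(1 − a) = 1/36;  first 4 digits = (1, 2, 3, 4)

v_7(a) = 1 ≥ 1, so the series converges in ℤ_7 to 1/(1 − a) = 1/(1 − (-35)) = 1/36. Expand this rational in ℤ_7: compute digits iteratively via d_i = x_i mod 7, x_{i+1} = (x_i − d_i)/7. The first 4 digits are (1, 2, 3, 4).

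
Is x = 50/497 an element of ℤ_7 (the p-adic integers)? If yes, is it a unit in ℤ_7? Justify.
x ∉ ℤ_7 (v_7(x) = -1 < 0)

ℤ_7 = {x ∈ ℚ_7 : v_7(x) ≥ 0} and ℤ_7^× = {x ∈ ℤ_7 : v_7(x) = 0}. Here v_7(50/497) = v_7(num) − v_7(den) = -1; compare against these criteria.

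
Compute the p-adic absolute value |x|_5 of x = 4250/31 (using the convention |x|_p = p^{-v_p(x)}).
|4250/31|_5 = 1/125

Step 1 — compute v_5(x) by factoring powers of 5 out of the numerator and denominator: v_5(4250/31) = 3. Step 2 — apply |x|_p = p^{-v_p(x)} = 5^{-3} = 1/125.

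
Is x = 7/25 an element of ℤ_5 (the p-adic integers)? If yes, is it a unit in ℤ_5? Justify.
x ∉ ℤ_5 (v_5(x) = -2 < 0)

ℤ_5 = {x ∈ ℚ_5 : v_5(x) ≥ 0} and ℤ_5^× = {x ∈ ℤ_5 : v_5(x) = 0}. Here v_5(7/25) = v_5(num) − v_5(den) = -2; compare against these criteria.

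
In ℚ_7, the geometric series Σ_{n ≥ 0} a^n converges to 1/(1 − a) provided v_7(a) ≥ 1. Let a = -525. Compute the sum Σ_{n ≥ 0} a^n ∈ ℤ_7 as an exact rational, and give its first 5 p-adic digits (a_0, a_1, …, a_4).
Σ a^n = 1/(1 − a) = 1/526;  first 5 digits = (1, 2, 0, 5, 6)

v_7(a) = 1 ≥ 1, so the series converges in ℤ_7 to 1/(1 − a) = 1/(1 − (-525)) = 1/526. Expand this rational in ℤ_7: compute digits iteratively via d_i = x_i mod 7, x_{i+1} = (x_i − d_i)/7. The first 5 digits are (1, 2, 0, 5, 6).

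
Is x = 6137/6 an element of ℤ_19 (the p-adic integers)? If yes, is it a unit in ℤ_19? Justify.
x ∈ ℤ_19 but not a unit; v_19(x) = 2 > 0

ℤ_19 = {x ∈ ℚ_19 : v_19(x) ≥ 0} and ℤ_19^× = {x ∈ ℤ_19 : v_19(x) = 0}. Here v_19(6137/6) = v_19(num) − v_19(den) = 2; compare against these criteria.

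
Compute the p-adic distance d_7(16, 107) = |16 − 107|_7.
d_7(16, 107) = 1/7

Step 1 — x − y = 16 − 107 = -91. Step 2 — v_7(-91) = 1 (factor: -91 = −(7^1 · 13); the sign does not affect v_p). Step 3 — |x − y|_7 = 7^{-1} = 1/7.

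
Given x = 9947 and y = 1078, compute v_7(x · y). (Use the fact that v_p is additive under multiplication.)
v_7(10722866) = 5

v_p(x) = 3 (factor: 9947 = 7^3 · 29); v_p(y) = 2 (factor: 1078 = 7^2 · 22). Additivity: v_p(xy) = v_p(x) + v_p(y) = 3 + 2 = 5. (Direct check: xy = 10722866 = 7^5 · (638).)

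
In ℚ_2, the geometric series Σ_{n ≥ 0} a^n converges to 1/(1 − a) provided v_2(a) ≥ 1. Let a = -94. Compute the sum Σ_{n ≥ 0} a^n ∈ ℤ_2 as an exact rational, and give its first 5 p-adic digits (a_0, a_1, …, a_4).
Σ a^n = 1/(1 − a) = 1/95;  first 5 digits = (1, 1, 1, 1, 1)

v_2(a) = 1 ≥ 1, so the series converges in ℤ_2 to 1/(1 − a) = 1/(1 − (-94)) = 1/95. Expand this rational in ℤ_2: compute digits iteratively via d_i = x_i mod 2, x_{i+1} = (x_i − d_i)/2. The first 5 digits are (1, 1, 1, 1, 1).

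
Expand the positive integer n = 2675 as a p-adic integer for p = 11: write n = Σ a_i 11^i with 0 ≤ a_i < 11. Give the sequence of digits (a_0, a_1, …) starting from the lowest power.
(a_0, a_1, …) = (2, 1, 0, 2)

Repeated division by 11 gives the digits low-to-high: 2675 = 2 + 1·11^1 + 2·11^3. Digit sequence: (2, 1, 0, 2).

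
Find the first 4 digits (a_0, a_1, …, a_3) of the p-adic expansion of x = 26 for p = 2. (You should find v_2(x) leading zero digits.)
(a_0, …, a_3) = (0, 1, 0, 1)

v_2(26) = 1, so a_0 = ... = a_0 = 0. Factor out: x = 2^1 · u with u = 13 a unit in ℤ_2. Expand u iteratively via a_{v+i} = u_i mod 2, u_{i+1} = (u_i − a_{v+i})/2:
  u_0 = 13;  a_1 = 1;  u_1 = (u_0 − 1)/2 = 6
  u_1 = 6;  a_2 = 0;  u_2 = (u_1 − 0)/2 = 3
  u_2 = 3;  a_3 = 1;  u_3 = (u_2 − 1)/2 = 1
Digits: (0, 1, 0, 1).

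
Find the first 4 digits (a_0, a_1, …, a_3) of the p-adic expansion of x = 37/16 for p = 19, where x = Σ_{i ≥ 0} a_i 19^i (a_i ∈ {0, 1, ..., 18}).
(a_0, …, a_3) = (13, 3, 1, 13)

v_19(37/16) = 0 (numerator and denominator both coprime to 19), so x ∈ ℤ_19^×. Compute digits iteratively via a_i = x_i mod 19, x_{i+1} = (x_i − a_i)/19, with x_0 = x:
  x_0 = 37/16;  a_0 = 13;  x_1 = (x_0 − 13)/19 = -9/16
  x_1 = -9/16;  a_1 = 3;  x_2 = (x_1 − 3)/19 = -3/16
  x_2 = -3/16;  a_2 = 1;  x_3 = (x_2 − 1)/19 = -1/16
  x_3 = -1/16;  a_3 = 13;  x_4 = (x_3 − 13)/19 = -11/16
Digits: (13, 3, 1, 13).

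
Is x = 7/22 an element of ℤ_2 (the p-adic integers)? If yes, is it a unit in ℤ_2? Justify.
x ∉ ℤ_2 (v_2(x) = -1 < 0)

ℤ_2 = {x ∈ ℚ_2 : v_2(x) ≥ 0} and ℤ_2^× = {x ∈ ℤ_2 : v_2(x) = 0}. Here v_2(7/22) = v_2(num) − v_2(den) = -1; compare against these criteria.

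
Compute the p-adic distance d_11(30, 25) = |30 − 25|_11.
d_11(30, 25) = 1

Step 1 — x − y = 30 − 25 = 5. Step 2 — v_11(5) = 0 (factor: 5 = (11^0 · 5); the sign does not affect v_p). Step 3 — |x − y|_11 = 11^{0} = 1.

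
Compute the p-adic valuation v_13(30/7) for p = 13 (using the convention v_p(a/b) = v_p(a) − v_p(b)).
v_13(30/7) = 0

Factor powers of 13 from the numerator and denominator of the reduced fraction: 30 = 13^0 · 30 and 7 = 13^0 · 7. Apply v_p(a/b) = v_p(a) − v_p(b): v_13(30/7) = 0 − 0 = 0.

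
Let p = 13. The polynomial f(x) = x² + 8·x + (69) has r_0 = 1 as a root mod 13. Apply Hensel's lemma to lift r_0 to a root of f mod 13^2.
r_1 = 27 (mod 169)

Hensel: r_{i+1} = r_i − f(r_i)·(f′(r_i))^{-1} mod 13^{i+2}, f′(x) = 2x + 8. Iterate:
  r_0 = 1 (mod 13)
  r_1 = 27 (mod 169)
Final: r = 27 satisfies f(r) ≡ 0 mod 13^2.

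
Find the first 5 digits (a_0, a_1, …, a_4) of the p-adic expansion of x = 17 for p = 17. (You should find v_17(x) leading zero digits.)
(a_0, …, a_4) = (0, 1, 0, 0, 0)

v_17(17) = 1, so a_0 = ... = a_0 = 0. Factor out: x = 17^1 · u with u = 1 a unit in ℤ_17. Expand u iteratively via a_{v+i} = u_i mod 17, u_{i+1} = (u_i − a_{v+i})/17:
  u_0 = 1;  a_1 = 1;  u_1 = (u_0 − 1)/17 = 0
  u_1 = 0;  a_2 = 0;  u_2 = (u_1 − 0)/17 = 0
  u_2 = 0;  a_3 = 0;  u_3 = (u_2 − 0)/17 = 0
  u_3 = 0;  a_4 = 0;  u_4 = (u_3 − 0)/17 = 0
Digits: (0, 1, 0, 0, 0).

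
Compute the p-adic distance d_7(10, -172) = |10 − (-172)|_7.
d_7(10, -172) = 1/7

Step 1 — x − y = 10 − (-172) = 182. Step 2 — v_7(182) = 1 (factor: 182 = (7^1 · 26); the sign does not affect v_p). Step 3 — |x − y|_7 = 7^{-1} = 1/7.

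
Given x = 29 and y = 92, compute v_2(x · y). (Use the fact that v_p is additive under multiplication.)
v_2(2668) = 2

v_p(x) = 0 (factor: 29 = 2^0 · 29); v_p(y) = 2 (factor: 92 = 2^2 · 23). Additivity: v_p(xy) = v_p(x) + v_p(y) = 0 + 2 = 2. (Direct check: xy = 2668 = 2^2 · (667).)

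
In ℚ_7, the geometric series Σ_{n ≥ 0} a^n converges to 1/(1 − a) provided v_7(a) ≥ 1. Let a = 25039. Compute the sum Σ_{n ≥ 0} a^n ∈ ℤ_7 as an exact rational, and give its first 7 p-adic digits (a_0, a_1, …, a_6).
Σ a^n = 1/(1 − a) = -1/25038;  first 7 digits = (1, 0, 0, 3, 3, 1, 2)

v_7(a) = 3 ≥ 1, so the series converges in ℤ_7 to 1/(1 − a) = 1/(1 − 25039) = -1/25038. Expand this rational in ℤ_7: compute digits iteratively via d_i = x_i mod 7, x_{i+1} = (x_i − d_i)/7. The first 7 digits are (1, 0, 0, 3, 3, 1, 2).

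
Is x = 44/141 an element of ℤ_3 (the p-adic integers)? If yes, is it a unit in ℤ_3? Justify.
x ∉ ℤ_3 (v_3(x) = -1 < 0)

ℤ_3 = {x ∈ ℚ_3 : v_3(x) ≥ 0} and ℤ_3^× = {x ∈ ℤ_3 : v_3(x) = 0}. Here v_3(44/141) = v_3(num) − v_3(den) = -1; compare against these criteria.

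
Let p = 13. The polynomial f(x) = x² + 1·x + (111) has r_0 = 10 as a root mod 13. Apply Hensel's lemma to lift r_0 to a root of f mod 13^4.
r_3 = 24086 (mod 28561)

Hensel: r_{i+1} = r_i − f(r_i)·(f′(r_i))^{-1} mod 13^{i+2}, f′(x) = 2x + 1. Iterate:
  r_0 = 10 (mod 13)
  r_1 = 88 (mod 169)
  r_2 = 2116 (mod 2197)
  r_3 = 24086 (mod 28561)
Final: r = 24086 satisfies f(r) ≡ 0 mod 13^4.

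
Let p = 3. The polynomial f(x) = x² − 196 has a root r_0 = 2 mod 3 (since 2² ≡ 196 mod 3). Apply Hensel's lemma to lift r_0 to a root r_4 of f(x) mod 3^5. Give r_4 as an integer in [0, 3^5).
r_4 = 14 (mod 243)

Hensel's recurrence: r_{i+1} = r_i − f(r_i)·(f′(r_i))^{-1} mod 3^{i+2}, with f′(x) = 2x. Iterate:
  r_0 = 2 (mod 3)
  r_1 = 5 (mod 9)
  r_2 = 14 (mod 27)
  r_3 = 14 (mod 81)
  r_4 = 14 (mod 243)
Final: r_4 = 14, and one checks f(r_4) ≡ 0 mod 3^5.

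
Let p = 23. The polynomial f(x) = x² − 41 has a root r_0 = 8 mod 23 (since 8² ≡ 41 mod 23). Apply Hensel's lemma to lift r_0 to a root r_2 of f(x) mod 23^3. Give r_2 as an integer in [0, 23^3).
r_2 = 6586 (mod 12167)

Hensel's recurrence: r_{i+1} = r_i − f(r_i)·(f′(r_i))^{-1} mod 23^{i+2}, with f′(x) = 2x. Iterate:
  r_0 = 8 (mod 23)
  r_1 = 238 (mod 529)
  r_2 = 6586 (mod 12167)
Final: r_2 = 6586, and one checks f(r_2) ≡ 0 mod 23^3.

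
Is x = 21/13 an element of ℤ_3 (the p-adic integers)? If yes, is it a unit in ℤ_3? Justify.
x ∈ ℤ_3 but not a unit; v_3(x) = 1 > 0

ℤ_3 = {x ∈ ℚ_3 : v_3(x) ≥ 0} and ℤ_3^× = {x ∈ ℤ_3 : v_3(x) = 0}. Here v_3(21/13) = v_3(num) − v_3(den) = 1; compare against these criteria.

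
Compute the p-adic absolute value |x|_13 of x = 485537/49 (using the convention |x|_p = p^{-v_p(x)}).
|485537/49|_13 = 1/28561

Step 1 — compute v_13(x) by factoring powers of 13 out of the numerator and denominator: v_13(485537/49) = 4. Step 2 — apply |x|_p = p^{-v_p(x)} = 13^{-4} = 1/28561.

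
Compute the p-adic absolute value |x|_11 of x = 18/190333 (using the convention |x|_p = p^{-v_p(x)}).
|18/190333|_11 = 14641

Step 1 — compute v_11(x) by factoring powers of 11 out of the numerator and denominator: v_11(18/190333) = -4. Step 2 — apply |x|_p = p^{-v_p(x)} = 11^{4} = 14641.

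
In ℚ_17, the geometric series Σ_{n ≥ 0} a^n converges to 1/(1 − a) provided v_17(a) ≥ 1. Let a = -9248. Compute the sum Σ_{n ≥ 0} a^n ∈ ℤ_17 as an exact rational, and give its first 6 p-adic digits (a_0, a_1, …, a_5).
Σ a^n = 1/(1 − a) = 1/9249;  first 6 digits = (1, 0, 2, 15, 3, 9)

v_17(a) = 2 ≥ 1, so the series converges in ℤ_17 to 1/(1 − a) = 1/(1 − (-9248)) = 1/9249. Expand this rational in ℤ_17: compute digits iteratively via d_i = x_i mod 17, x_{i+1} = (x_i − d_i)/17. The first 6 digits are (1, 0, 2, 15, 3, 9).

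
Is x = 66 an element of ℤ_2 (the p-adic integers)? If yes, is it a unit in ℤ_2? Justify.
x ∈ ℤ_2 but not a unit; v_2(x) = 1 > 0

ℤ_2 = {x ∈ ℚ_2 : v_2(x) ≥ 0} and ℤ_2^× = {x ∈ ℤ_2 : v_2(x) = 0}. Here v_2(66) = v_2(num) − v_2(den) = 1; compare against these criteria.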